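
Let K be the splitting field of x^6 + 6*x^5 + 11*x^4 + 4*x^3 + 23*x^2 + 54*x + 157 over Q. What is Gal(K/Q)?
The polynomial f is an irreducible sextic over Q, so G = Gal(f/Q) is one of the 16 transitive subgroups 6T1, ..., 6T16 of S_6. The discriminant of f is -5497558138880000, which is not a perfect square, so G is not contained in A_6. The transitive groups of degree 6 not contained in A_6 are: C_6 (6T1, order 6), S_3 (6T2, order 6), D_6 (6T3, order 12), C_3 x S_3 (6T5, order 18), A_4 x C_2 (6T6, order 24), S_4 (6T8, order 24), S_3 x S_3 (6T9, order 36), S_4 x C_2 (6T11, order 48), (S_3 x S_3) : C_2 (6T13, order 72), PGL(2,5) (6T14, order 120), S_6 (6T16, order 720). By Dedekind's theorem, for a prime p not dividing disc(f) the degrees of the irreducible factors of f mod p form the cycle type of an element of G. Factoring f modulo the 22 such primes p <= 89 (skipping 2, 5, which divide the discriminant), each new pattern first appears at: mod 3: f = (x^3 + x^2 + 2x + 1)(x^3 + 2x^2 + x + 1), pattern 3+3; mod 7: f = (x^2 + 2)(x^2 + 2x + 2)(x^2 + 4x + 6), pattern 2+2+2; mod 13: f = (x + 6)(x + 9)(x^4 + 4x^3 + x^2 + 7x + 7), pattern 4+1+1; mod 43: f = (x + 20)(x + 25)(x^2 + 2x + 17)(x^2 + 2x + 41), pattern 2+2+1+1. No other pattern occurs in this range, so the set of observed cycle types is {3+3, 2+2+2, 4+1+1, 2+2+1+1}. The candidates containing elements of all these cycle types are S_4 (6T8) of order 24, S_4 x C_2 (6T11) of order 48, PGL(2,5) (6T14) of order 120, S_6 (6T16) of order 720; the others are excluded. The observed types are precisely the cycle types that occur in S_4 (6T8) (apart from the identity). Each of the other remaining candidates has further cycle types, and by the Chebotarev density theorem the matching factorization patterns would occur for a proportion of primes equal to their share of the group: S_4 x C_2 (6T11) additionally contains elements of type 6, 4+2, 2+1+1+1+1 (17 of its 48 elements, about 35% of primes); PGL(2,5) (6T14) additionally contains elements of type 6, 5+1 (44 of its 120 elements, about 37% of primes); S_6 (6T16) additionally contains elements of type 6, 5+1, 4+2, 3+2+1, 3+1+1+1, 2+1+1+1+1 (529 of its 720 elements, about 73% of primes). None of the 22 primes tested shows any such pattern (for each of these groups the chance of that is below 10^-4), which rules them out. Hence G = S_4 (6T8), of order 24.

S_4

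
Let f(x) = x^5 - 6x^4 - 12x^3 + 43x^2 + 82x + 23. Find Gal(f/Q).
The polynomial f is an irreducible quintic over Q, so G = Gal(f/Q) is a transitive subgroup of S_5: one of C_5 (5T1, order 5), D_5 (5T2, order 10), F_20 (5T3, order 20), A_5 (5T4, order 60) or S_5 (5T5, order 120). The discriminant of f is 14320669561 = 119669^2, a perfect square, so G is contained in A_5. The transitive groups of degree 5 contained in A_5 are: C_5 (5T1, order 5), D_5 (5T2, order 10), A_5 (5T4, order 60). By Dedekind's theorem, for a prime p not dividing disc(f) the degrees of the irreducible factors of f mod p form the cycle type of an element of G. Factoring f modulo the 14 such primes p <= 59 (skipping 11, 23, 43, which divide the discriminant), each new pattern first appears at: mod 2: f = (x^5 + x^2 + 1), pattern 5. No other pattern occurs in this range, so the set of observed cycle types is {5}. The candidates containing elements of all these cycle types are C_5 (5T1) of order 5, D_5 (5T2) of order 10, A_5 (5T4) of order 60; the others are excluded. The observed types are precisely the cycle types that occur in C_5 (5T1) (apart from the identity). Each of the other remaining candidates has further cycle types, and by the Chebotarev density theorem the matching factorization patterns would occur for a proportion of primes equal to their share of the group: D_5 (5T2) additionally contains elements of type 2+2+1 (5 of its 10 elements, about 50% of primes); A_5 (5T4) additionally contains elements of type 3+1+1, 2+2+1 (35 of its 60 elements, about 58% of primes). None of the 14 primes tested shows any such pattern (for each of these groups the chance of that is below 10^-4), which rules them out. Hence G = C_5 (5T1), of order 5.

5T1: C_5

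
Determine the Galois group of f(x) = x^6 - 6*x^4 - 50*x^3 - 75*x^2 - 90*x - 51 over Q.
6T4: A_4

The polynomial f is an irreducible sextic over Q, so G = Gal(f/Q) is one of the 16 transitive subgroups 6T1, ..., 6T16 of S_6. The discriminant of f is 1323222688272384 = 36376128^2, a perfect square, so G is contained in A_6. The transitive groups of degree 6 contained in A_6 are: A_4 (6T4, order 12), S_4 (6T7, order 24), (C_3 x C_3) : C_4 (6T10, order 36), PSL(2,5) (6T12, order 60), A_6 (6T15, order 360). By Dedekind's theorem, for a prime p not dividing disc(f) the degrees of the irreducible factors of f mod p form the cycle type of an element of G. Factoring f modulo the 33 such primes p <= 149 (skipping 2, 3, which divide the discriminant), each new pattern first appears at: mod 5: f = (x^3 + 2x^2 + 4x + 4)(x^3 + 3x^2 + 4x + 1), pattern 3+3; mod 17: f = (x)(x + 9)(x^2 + 11x + 14)(x^2 + 14x + 9), pattern 2+2+1+1; mod 71: f = (x + 34)(x + 36)(x + 47)(x + 48)(x + 56)(x + 63), pattern 1+1+1+1+1+1. No other pattern occurs in this range, so the set of observed cycle types is {3+3, 2+2+1+1, 1+1+1+1+1+1}. The candidates containing elements of all these cycle types are A_4 (6T4) of order 12, S_4 (6T7) of order 24, (C_3 x C_3) : C_4 (6T10) of order 36, PSL(2,5) (6T12) of order 60, A_6 (6T15) of order 360; the others are excluded. The observed types are precisely the cycle types that occur in A_4 (6T4). Each of the other remaining candidates has further cycle types, and by the Chebotarev density theorem the matching factorization patterns would occur for a proportion of primes equal to their share of the group: S_4 (6T7) additionally contains elements of type 4+2 (6 of its 24 elements, about 25% of primes); (C_3 x C_3) : C_4 (6T10) additionally contains elements of type 4+2, 3+1+1+1 (22 of its 36 elements, about 61% of primes); PSL(2,5) (6T12) additionally contains elements of type 5+1 (24 of its 60 elements, about 40% of primes); A_6 (6T15) additionally contains elements of type 5+1, 4+2, 3+1+1+1 (274 of its 360 elements, about 76% of primes). None of the 33 primes tested shows any such pattern (for each of these groups the chance of that is below 10^-4), which rules them out. Hence G = A_4 (6T4), of order 12.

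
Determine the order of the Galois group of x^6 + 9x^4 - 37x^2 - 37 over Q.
The degree of the splitting field over Q equals the order of the Galois group, so first determine the group. The polynomial f is an irreducible sextic over Q, so G = Gal(f/Q) is one of the 16 transitive subgroups 6T1, ..., 6T16 of S_6. The discriminant of f is 870211913777152, which is not a perfect square, so G is not contained in A_6. The transitive groups of degree 6 not contained in A_6 are: C_6 (6T1, order 6), S_3 (6T2, order 6), D_6 (6T3, order 12), C_3 x S_3 (6T5, order 18), A_4 x C_2 (6T6, order 24), S_4 (6T8, order 24), S_3 x S_3 (6T9, order 36), S_4 x C_2 (6T11, order 48), (S_3 x S_3) : C_2 (6T13, order 72), PGL(2,5) (6T14, order 120), S_6 (6T16, order 720). By Dedekind's theorem, for a prime p not dividing disc(f) the degrees of the irreducible factors of f mod p form the cycle type of an element of G. Factoring f modulo the 22 such primes p <= 89 (skipping 2, 37, which divide the discriminant), each new pattern first appears at: mod 3: f = (x^3 + x^2 + 2x + 1)(x^3 + 2x^2 + 2x + 2), pattern 3+3; mod 5: f = (x^2 + 2)(x^2 + 2x + 3)(x^2 + 3x + 3), pattern 2+2+2; mod 17: f = (x + 3)(x + 14)(x^4 + x^2 + 6), pattern 4+1+1; mod 67: f = (x + 9)(x + 58)(x^2 + 25)(x^2 + 65), pattern 2+2+1+1. No other pattern occurs in this range, so the set of observed cycle types is {3+3, 2+2+2, 4+1+1, 2+2+1+1}. The candidates containing elements of all these cycle types are S_4 (6T8) of order 24, S_4 x C_2 (6T11) of order 48, PGL(2,5) (6T14) of order 120, S_6 (6T16) of order 720; the others are excluded. The observed types are precisely the cycle types that occur in S_4 (6T8) (apart from the identity). Each of the other remaining candidates has further cycle types, and by the Chebotarev density theorem the matching factorization patterns would occur for a proportion of primes equal to their share of the group: S_4 x C_2 (6T11) additionally contains elements of type 6, 4+2, 2+1+1+1+1 (17 of its 48 elements, about 35% of primes); PGL(2,5) (6T14) additionally contains elements of type 6, 5+1 (44 of its 120 elements, about 37% of primes); S_6 (6T16) additionally contains elements of type 6, 5+1, 4+2, 3+2+1, 3+1+1+1, 2+1+1+1+1 (529 of its 720 elements, about 73% of primes). None of the 22 primes tested shows any such pattern (for each of these groups the chance of that is below 10^-4), which rules them out. Hence G = S_4 (6T8), of order 24. The Galois group S_4 (6T8) has order 24, so the splitting field has degree 24 over Q.

24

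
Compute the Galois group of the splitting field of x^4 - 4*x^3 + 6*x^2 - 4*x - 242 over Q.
The polynomial is an irreducible quartic over Q and its discriminant is -3673320192, which is not a perfect square, so the Galois group is not contained in A_4. The resolvent cubic y^3 - 6*y^2 + 984*y - 1952 has exactly one rational root, so the Galois group is C_4 or D_4. The quartic remains irreducible over Q(sqrt(disc)), so the group is D_4.

D_4 (order 8)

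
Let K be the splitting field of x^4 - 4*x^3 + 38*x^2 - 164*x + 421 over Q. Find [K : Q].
4

The degree of the splitting field over Q equals the order of the Galois group, so first determine the group. The polynomial is an irreducible quartic over Q and its discriminant is 8996143104 = 94848^2, a perfect square, so the Galois group is contained in A_4. The resolvent cubic y^3 - 38*y^2 - 1028*y + 30360 splits completely over Q, which gives the Klein four-group V_4. The Galois group V_4 (4T2) has order 4, so the splitting field has degree 4 over Q.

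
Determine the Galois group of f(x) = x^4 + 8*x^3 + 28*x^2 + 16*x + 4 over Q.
D_4, the dihedral group of order 8

The polynomial is an irreducible quartic over Q and its discriminant is 2097152, which is not a perfect square, so the Galois group is not contained in A_4. The resolvent cubic y^3 - 28*y^2 + 112*y - 64 has exactly one rational root, so the Galois group is C_4 or D_4. The quartic remains irreducible over Q(sqrt(disc)), so the group is D_4.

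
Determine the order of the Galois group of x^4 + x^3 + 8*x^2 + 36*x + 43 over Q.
The degree of the splitting field over Q equals the order of the Galois group, so first determine the group. The polynomial is an irreducible quartic over Q and its discriminant is 12008989, which is not a perfect square, so the Galois group is not contained in A_4. The resolvent cubic y^3 - 8*y^2 - 136*y + 37 is irreducible over Q. An irreducible resolvent with non-square discriminant gives S_4. The Galois group S_4 (4T5) has order 24, so the splitting field has degree 24 over Q.

24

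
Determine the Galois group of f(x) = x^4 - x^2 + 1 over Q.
V_4

The polynomial is an irreducible quartic over Q and its discriminant is 144 = 12^2, a perfect square, so the Galois group is contained in A_4. The resolvent cubic y^3 + y^2 - 4*y - 4 splits completely over Q, which gives the Klein four-group V_4.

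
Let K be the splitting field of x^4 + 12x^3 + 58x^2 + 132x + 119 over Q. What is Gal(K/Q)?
The polynomial is an irreducible quartic over Q and its discriminant is 2048, which is not a perfect square, so the Galois group is not contained in A_4. The resolvent cubic y^3 - 58*y^2 + 1108*y - 6952 has exactly one rational root, so the Galois group is C_4 or D_4. The quartic becomes reducible over Q(sqrt(disc)), so the group is C_4.

C_4 (also written C4)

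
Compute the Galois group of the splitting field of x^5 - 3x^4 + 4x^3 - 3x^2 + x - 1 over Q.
The polynomial f is an irreducible quintic over Q, so G = Gal(f/Q) is a transitive subgroup of S_5: one of C_5 (5T1, order 5), D_5 (5T2, order 10), F_20 (5T3, order 20), A_5 (5T4, order 60) or S_5 (5T5, order 120). The discriminant of f is 2209 = 47^2, a perfect square, so G is contained in A_5. The transitive groups of degree 5 contained in A_5 are: C_5 (5T1, order 5), D_5 (5T2, order 10), A_5 (5T4, order 60). By Dedekind's theorem, for a prime p not dividing disc(f) the degrees of the irreducible factors of f mod p form the cycle type of an element of G. Factoring f modulo the 23 such primes p <= 89 (skipping 47, which divides the discriminant), each new pattern first appears at: mod 2: f = (x^5 + x^4 + x^2 + x + 1), pattern 5; mod 5: f = (x + 3)(x^2 + x + 1)(x^2 + 3x + 3), pattern 2+2+1; mod 83: f = (x + 53)(x + 59)(x + 67)(x + 70)(x + 80), pattern 1+1+1+1+1. No other pattern occurs in this range, so the set of observed cycle types is {5, 2+2+1, 1+1+1+1+1}. The candidates containing elements of all these cycle types are D_5 (5T2) of order 10, A_5 (5T4) of order 60; the others are excluded. The observed types are precisely the cycle types that occur in D_5 (5T2). Each of the other remaining candidates has further cycle types, and by the Chebotarev density theorem the matching factorization patterns would occur for a proportion of primes equal to their share of the group: A_5 (5T4) additionally contains elements of type 3+1+1 (20 of its 60 elements, about 33% of primes). None of the 23 primes tested shows any such pattern (for each of these groups the chance of that is below 10^-4), which rules them out. Hence G = D_5 (5T2), of order 10.

D_5, the dihedral group of order 10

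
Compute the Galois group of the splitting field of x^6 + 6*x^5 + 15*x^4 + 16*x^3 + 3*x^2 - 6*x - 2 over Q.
6T3: D_6

The polynomial f is an irreducible sextic over Q, so G = Gal(f/Q) is one of the 16 transitive subgroups 6T1, ..., 6T16 of S_6. The discriminant of f is 1259712, which is not a perfect square, so G is not contained in A_6. The transitive groups of degree 6 not contained in A_6 are: C_6 (6T1, order 6), S_3 (6T2, order 6), D_6 (6T3, order 12), C_3 x S_3 (6T5, order 18), A_4 x C_2 (6T6, order 24), S_4 (6T8, order 24), S_3 x S_3 (6T9, order 36), S_4 x C_2 (6T11, order 48), (S_3 x S_3) : C_2 (6T13, order 72), PGL(2,5) (6T14, order 120), S_6 (6T16, order 720). By Dedekind's theorem, for a prime p not dividing disc(f) the degrees of the irreducible factors of f mod p form the cycle type of an element of G. Factoring f modulo the 79 such primes p <= 419 (skipping 2, 3, which divide the discriminant), each new pattern first appears at: mod 5: f = (x^6 + x^5 + x^3 + 3x^2 + 4x + 3), pattern 6; mod 7: f = (x^2 + 3x + 6)(x^2 + 4x + 5)(x^2 + 6x + 6), pattern 2+2+2; mod 11: f = (x + 6)(x + 10)(x^2 + 4x + 7)(x^2 + 8x + 10), pattern 2+2+1+1; mod 13: f = (x^3 + 3x^2 + 3x + 3)(x^3 + 3x^2 + 3x + 8), pattern 3+3; mod 97: f = (x + 3)(x + 26)(x + 50)(x + 67)(x + 71)(x + 80), pattern 1+1+1+1+1+1. No other pattern occurs in this range, so the set of observed cycle types is {6, 2+2+2, 2+2+1+1, 3+3, 1+1+1+1+1+1}. The candidates containing elements of all these cycle types are D_6 (6T3) of order 12, A_4 x C_2 (6T6) of order 24, S_3 x S_3 (6T9) of order 36, S_4 x C_2 (6T11) of order 48, (S_3 x S_3) : C_2 (6T13) of order 72, PGL(2,5) (6T14) of order 120, S_6 (6T16) of order 720; the others are excluded. The observed types are precisely the cycle types that occur in D_6 (6T3). Each of the other remaining candidates has further cycle types, and by the Chebotarev density theorem the matching factorization patterns would occur for a proportion of primes equal to their share of the group: A_4 x C_2 (6T6) additionally contains elements of type 2+1+1+1+1 (3 of its 24 elements, about 12% of primes); S_3 x S_3 (6T9) additionally contains elements of type 3+1+1+1 (4 of its 36 elements, about 11% of primes); S_4 x C_2 (6T11) additionally contains elements of type 4+2, 4+1+1, 2+1+1+1+1 (15 of its 48 elements, about 31% of primes); (S_3 x S_3) : C_2 (6T13) additionally contains elements of type 4+2, 3+2+1, 3+1+1+1, 2+1+1+1+1 (40 of its 72 elements, about 56% of primes); PGL(2,5) (6T14) additionally contains elements of type 5+1, 4+1+1 (54 of its 120 elements, about 45% of primes); S_6 (6T16) additionally contains elements of type 5+1, 4+2, 4+1+1, 3+2+1, 3+1+1+1, 2+1+1+1+1 (499 of its 720 elements, about 69% of primes). None of the 79 primes tested shows any such pattern (for each of these groups the chance of that is below 10^-4), which rules them out. Hence G = D_6 (6T3), of order 12.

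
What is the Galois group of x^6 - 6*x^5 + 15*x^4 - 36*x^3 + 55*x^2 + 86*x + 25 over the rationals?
The polynomial f is an irreducible sextic over Q, so G = Gal(f/Q) is one of the 16 transitive subgroups 6T1, ..., 6T16 of S_6. The discriminant of f is -314339885068288, which is not a perfect square, so G is not contained in A_6. The transitive groups of degree 6 not contained in A_6 are: C_6 (6T1, order 6), S_3 (6T2, order 6), D_6 (6T3, order 12), C_3 x S_3 (6T5, order 18), A_4 x C_2 (6T6, order 24), S_4 (6T8, order 24), S_3 x S_3 (6T9, order 36), S_4 x C_2 (6T11, order 48), (S_3 x S_3) : C_2 (6T13, order 72), PGL(2,5) (6T14, order 120), S_6 (6T16, order 720). By Dedekind's theorem, for a prime p not dividing disc(f) the degrees of the irreducible factors of f mod p form the cycle type of an element of G. Factoring f modulo the 3 such primes p <= 7 (skipping 2, which divides the discriminant), each new pattern first appears at: mod 3: f = (x^6 + x^2 + 2x + 1), pattern 6; mod 5: f = (x)(x + 4)(x^4 + 4x + 4), pattern 4+1+1; mod 7: f = (x + 6)(x^2 + 5x + 2)(x^3 + 4x^2 + 2x + 5), pattern 3+2+1. No other pattern occurs in this range, so the set of observed cycle types is {6, 4+1+1, 3+2+1}. Among the candidates above, the only group containing elements of all these cycle types is S_6 (6T16); every other candidate lacks at least one of them. Hence G = S_6 (6T16), of order 720.

6T16: S_6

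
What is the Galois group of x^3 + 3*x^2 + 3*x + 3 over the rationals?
The polynomial is an irreducible cubic over Q and its discriminant is -108, which is not a perfect square. For an irreducible cubic, a non-square discriminant gives Galois group S_3.

S_3 (order 6)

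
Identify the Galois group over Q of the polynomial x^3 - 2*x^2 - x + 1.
C_3

The polynomial is an irreducible cubic over Q and its discriminant is 49 = 7^2, a perfect square. For an irreducible cubic, a square discriminant forces the Galois group to be A_3, the cyclic group of order 3.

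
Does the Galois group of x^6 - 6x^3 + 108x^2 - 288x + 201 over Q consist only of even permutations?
No

The polynomial is irreducible of degree 6 over Q. Its discriminant is -941328478973952, which is not a perfect square. A Galois group lies in the alternating group exactly when the discriminant is a square in Q, so the Galois group (S_3) is not contained in A_6.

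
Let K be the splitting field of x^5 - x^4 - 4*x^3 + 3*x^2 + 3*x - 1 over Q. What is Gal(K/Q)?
C_5

The polynomial f is an irreducible quintic over Q, so G = Gal(f/Q) is a transitive subgroup of S_5: one of C_5 (5T1, order 5), D_5 (5T2, order 10), F_20 (5T3, order 20), A_5 (5T4, order 60) or S_5 (5T5, order 120). The discriminant of f is 14641 = 121^2, a perfect square, so G is contained in A_5. The transitive groups of degree 5 contained in A_5 are: C_5 (5T1, order 5), D_5 (5T2, order 10), A_5 (5T4, order 60). By Dedekind's theorem, for a prime p not dividing disc(f) the degrees of the irreducible factors of f mod p form the cycle type of an element of G. Factoring f modulo the 14 such primes p <= 47 (skipping 11, which divides the discriminant), each new pattern first appears at: mod 2: f = (x^5 + x^4 + x^2 + x + 1), pattern 5; mod 23: f = (x + 4)(x + 6)(x + 10)(x + 11)(x + 14), pattern 1+1+1+1+1. No other pattern occurs in this range, so the set of observed cycle types is {5, 1+1+1+1+1}. The candidates containing elements of all these cycle types are C_5 (5T1) of order 5, D_5 (5T2) of order 10, A_5 (5T4) of order 60; the others are excluded. The observed types are precisely the cycle types that occur in C_5 (5T1). Each of the other remaining candidates has further cycle types, and by the Chebotarev density theorem the matching factorization patterns would occur for a proportion of primes equal to their share of the group: D_5 (5T2) additionally contains elements of type 2+2+1 (5 of its 10 elements, about 50% of primes); A_5 (5T4) additionally contains elements of type 3+1+1, 2+2+1 (35 of its 60 elements, about 58% of primes). None of the 14 primes tested shows any such pattern (for each of these groups the chance of that is below 10^-4), which rules them out. Hence G = C_5 (5T1), of order 5.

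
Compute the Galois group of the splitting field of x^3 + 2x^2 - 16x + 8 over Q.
C_3 (also written C3)

The polynomial is an irreducible cubic over Q and its discriminant is 10816 = 104^2, a perfect square. For an irreducible cubic, a square discriminant forces the Galois group to be A_3, the cyclic group of order 3.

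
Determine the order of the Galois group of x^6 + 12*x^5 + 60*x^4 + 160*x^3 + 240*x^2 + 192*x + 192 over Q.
12

The degree of the splitting field over Q equals the order of the Galois group, so first determine the group. The polynomial f is an irreducible sextic over Q, so G = Gal(f/Q) is one of the 16 transitive subgroups 6T1, ..., 6T16 of S_6. The discriminant of f is -1603087953297408, which is not a perfect square, so G is not contained in A_6. The transitive groups of degree 6 not contained in A_6 are: C_6 (6T1, order 6), S_3 (6T2, order 6), D_6 (6T3, order 12), C_3 x S_3 (6T5, order 18), A_4 x C_2 (6T6, order 24), S_4 (6T8, order 24), S_3 x S_3 (6T9, order 36), S_4 x C_2 (6T11, order 48), (S_3 x S_3) : C_2 (6T13, order 72), PGL(2,5) (6T14, order 120), S_6 (6T16, order 720). By Dedekind's theorem, for a prime p not dividing disc(f) the degrees of the irreducible factors of f mod p form the cycle type of an element of G. Factoring f modulo the 79 such primes p <= 419 (skipping 2, 3, which divide the discriminant), each new pattern first appears at: mod 5: f = (x^2 + 3)(x^2 + 3x + 4)(x^2 + 4x + 1), pattern 2+2+2; mod 7: f = (x^6 + 5x^5 + 4x^4 + 6x^3 + 2x^2 + 3x + 3), pattern 6; mod 11: f = (x + 6)(x + 9)(x^2 + 1)(x^2 + 8x + 6), pattern 2+2+1+1; mod 19: f = (x^3 + 6x^2 + 12x + 17)(x^3 + 6x^2 + 12x + 18), pattern 3+3; mod 43: f = (x + 1)(x + 3)(x + 8)(x + 9)(x + 38)(x + 39), pattern 1+1+1+1+1+1. No other pattern occurs in this range, so the set of observed cycle types is {2+2+2, 6, 2+2+1+1, 3+3, 1+1+1+1+1+1}. The candidates containing elements of all these cycle types are D_6 (6T3) of order 12, A_4 x C_2 (6T6) of order 24, S_3 x S_3 (6T9) of order 36, S_4 x C_2 (6T11) of order 48, (S_3 x S_3) : C_2 (6T13) of order 72, PGL(2,5) (6T14) of order 120, S_6 (6T16) of order 720; the others are excluded. The observed types are precisely the cycle types that occur in D_6 (6T3). Each of the other remaining candidates has further cycle types, and by the Chebotarev density theorem the matching factorization patterns would occur for a proportion of primes equal to their share of the group: A_4 x C_2 (6T6) additionally contains elements of type 2+1+1+1+1 (3 of its 24 elements, about 12% of primes); S_3 x S_3 (6T9) additionally contains elements of type 3+1+1+1 (4 of its 36 elements, about 11% of primes); S_4 x C_2 (6T11) additionally contains elements of type 4+2, 4+1+1, 2+1+1+1+1 (15 of its 48 elements, about 31% of primes); (S_3 x S_3) : C_2 (6T13) additionally contains elements of type 4+2, 3+2+1, 3+1+1+1, 2+1+1+1+1 (40 of its 72 elements, about 56% of primes); PGL(2,5) (6T14) additionally contains elements of type 5+1, 4+1+1 (54 of its 120 elements, about 45% of primes); S_6 (6T16) additionally contains elements of type 5+1, 4+2, 4+1+1, 3+2+1, 3+1+1+1, 2+1+1+1+1 (499 of its 720 elements, about 69% of primes). None of the 79 primes tested shows any such pattern (for each of these groups the chance of that is below 10^-4), which rules them out. Hence G = D_6 (6T3), of order 12. The Galois group D_6 (6T3) has order 12, so the splitting field has degree 12 over Q.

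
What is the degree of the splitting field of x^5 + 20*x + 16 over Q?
The degree of the splitting field over Q equals the order of the Galois group, so first determine the group. The polynomial f is an irreducible quintic over Q, so G = Gal(f/Q) is a transitive subgroup of S_5: one of C_5 (5T1, order 5), D_5 (5T2, order 10), F_20 (5T3, order 20), A_5 (5T4, order 60) or S_5 (5T5, order 120). The discriminant of f is 1024000000 = 32000^2, a perfect square, so G is contained in A_5. The transitive groups of degree 5 contained in A_5 are: C_5 (5T1, order 5), D_5 (5T2, order 10), A_5 (5T4, order 60). By Dedekind's theorem, for a prime p not dividing disc(f) the degrees of the irreducible factors of f mod p form the cycle type of an element of G. Factoring f modulo the 2 such primes p <= 7 (skipping 2, 5, which divide the discriminant), each new pattern first appears at: mod 3: f = (x^5 + 2x + 1), pattern 5; mod 7: f = (x + 2)(x + 3)(x^3 + 2x^2 + 5x + 5), pattern 3+1+1. No other pattern occurs in this range, so the set of observed cycle types is {5, 3+1+1}. Among the candidates above, the only group containing elements of all these cycle types is A_5 (5T4) — each of C_5 (5T1), D_5 (5T2) lacks at least one of them. Hence G = A_5 (5T4), of order 60. The Galois group A_5 (5T4) has order 60, so the splitting field has degree 60 over Q.

60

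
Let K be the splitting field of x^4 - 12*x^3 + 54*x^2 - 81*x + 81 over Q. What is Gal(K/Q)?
The polynomial is an irreducible quartic over Q and its discriminant is 121699989, which is not a perfect square, so the Galois group is not contained in A_4. The resolvent cubic y^3 - 54*y^2 + 648*y - 729 is irreducible over Q. An irreducible resolvent with non-square discriminant gives S_4.

S_4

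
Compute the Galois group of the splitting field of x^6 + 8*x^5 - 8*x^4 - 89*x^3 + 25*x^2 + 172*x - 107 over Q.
The polynomial f is an irreducible sextic over Q, so G = Gal(f/Q) is one of the 16 transitive subgroups 6T1, ..., 6T16 of S_6. The discriminant of f is 8413926734596681 = 91727459^2, a perfect square, so G is contained in A_6. The transitive groups of degree 6 contained in A_6 are: A_4 (6T4, order 12), S_4 (6T7, order 24), (C_3 x C_3) : C_4 (6T10, order 36), PSL(2,5) (6T12, order 60), A_6 (6T15, order 360). By Dedekind's theorem, for a prime p not dividing disc(f) the degrees of the irreducible factors of f mod p form the cycle type of an element of G. Factoring f modulo the 21 such primes p <= 79 (skipping 19, which divides the discriminant), each new pattern first appears at: mod 2: f = (x + 1)(x^5 + x^4 + x^3 + x + 1), pattern 5+1; mod 7: f = (x^3 + x + 6)(x^3 + x^2 + 5x + 2), pattern 3+3; mod 61: f = (x + 38)(x + 59)(x^2 + 43x + 46)(x^2 + 51x + 57), pattern 2+2+1+1. No other pattern occurs in this range, so the set of observed cycle types is {5+1, 3+3, 2+2+1+1}. The candidates containing elements of all these cycle types are PSL(2,5) (6T12) of order 60, A_6 (6T15) of order 360; the others are excluded. The observed types are precisely the cycle types that occur in PSL(2,5) (6T12) (apart from the identity). Each of the other remaining candidates has further cycle types, and by the Chebotarev density theorem the matching factorization patterns would occur for a proportion of primes equal to their share of the group: A_6 (6T15) additionally contains elements of type 4+2, 3+1+1+1 (130 of its 360 elements, about 36% of primes). None of the 21 primes tested shows any such pattern (for each of these groups the chance of that is below 10^-4), which rules them out. Hence G = PSL(2,5) (6T12), of order 60.

PSL(2,5) (also written A5(6))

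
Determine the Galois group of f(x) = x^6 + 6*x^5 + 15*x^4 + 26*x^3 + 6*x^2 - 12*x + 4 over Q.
The polynomial f is an irreducible sextic over Q, so G = Gal(f/Q) is one of the 16 transitive subgroups 6T1, ..., 6T16 of S_6. The discriminant of f is 304930925568, which is not a perfect square, so G is not contained in A_6. The transitive groups of degree 6 not contained in A_6 are: C_6 (6T1, order 6), S_3 (6T2, order 6), D_6 (6T3, order 12), C_3 x S_3 (6T5, order 18), A_4 x C_2 (6T6, order 24), S_4 (6T8, order 24), S_3 x S_3 (6T9, order 36), S_4 x C_2 (6T11, order 48), (S_3 x S_3) : C_2 (6T13, order 72), PGL(2,5) (6T14, order 120), S_6 (6T16, order 720). By Dedekind's theorem, for a prime p not dividing disc(f) the degrees of the irreducible factors of f mod p form the cycle type of an element of G. Factoring f modulo the 79 such primes p <= 421 (skipping 2, 3, 41, which divide the discriminant), each new pattern first appears at: mod 5: f = (x^2 + x + 2)(x^2 + 2x + 4)(x^2 + 3x + 3), pattern 2+2+2; mod 7: f = (x^6 + 6x^5 + x^4 + 5x^3 + 6x^2 + 2x + 4), pattern 6; mod 11: f = (x + 2)(x + 7)(x^2 + x + 8)(x^2 + 7x + 2), pattern 2+2+1+1; mod 13: f = (x^3 + 3x^2 + 2x + 12)(x^3 + 3x^2 + 4x + 9), pattern 3+3; mod 61: f = (x + 3)(x + 7)(x + 20)(x + 25)(x + 32)(x + 41), pattern 1+1+1+1+1+1. No other pattern occurs in this range, so the set of observed cycle types is {2+2+2, 6, 2+2+1+1, 3+3, 1+1+1+1+1+1}. The candidates containing elements of all these cycle types are D_6 (6T3) of order 12, A_4 x C_2 (6T6) of order 24, S_3 x S_3 (6T9) of order 36, S_4 x C_2 (6T11) of order 48, (S_3 x S_3) : C_2 (6T13) of order 72, PGL(2,5) (6T14) of order 120, S_6 (6T16) of order 720; the others are excluded. The observed types are precisely the cycle types that occur in D_6 (6T3). Each of the other remaining candidates has further cycle types, and by the Chebotarev density theorem the matching factorization patterns would occur for a proportion of primes equal to their share of the group: A_4 x C_2 (6T6) additionally contains elements of type 2+1+1+1+1 (3 of its 24 elements, about 12% of primes); S_3 x S_3 (6T9) additionally contains elements of type 3+1+1+1 (4 of its 36 elements, about 11% of primes); S_4 x C_2 (6T11) additionally contains elements of type 4+2, 4+1+1, 2+1+1+1+1 (15 of its 48 elements, about 31% of primes); (S_3 x S_3) : C_2 (6T13) additionally contains elements of type 4+2, 3+2+1, 3+1+1+1, 2+1+1+1+1 (40 of its 72 elements, about 56% of primes); PGL(2,5) (6T14) additionally contains elements of type 5+1, 4+1+1 (54 of its 120 elements, about 45% of primes); S_6 (6T16) additionally contains elements of type 5+1, 4+2, 4+1+1, 3+2+1, 3+1+1+1, 2+1+1+1+1 (499 of its 720 elements, about 69% of primes). None of the 79 primes tested shows any such pattern (for each of these groups the chance of that is below 10^-4), which rules them out. Hence G = D_6 (6T3), of order 12.

D_6, the dihedral group of order 12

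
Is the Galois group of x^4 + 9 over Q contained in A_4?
Yes

The polynomial is irreducible of degree 4 over Q. Its discriminant is 186624 = 432^2, a perfect square. A Galois group lies in the alternating group exactly when the discriminant is a square in Q, so the Galois group (V_4) is contained in A_4.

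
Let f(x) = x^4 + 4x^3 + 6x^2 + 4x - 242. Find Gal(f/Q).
4T3: D_4

The polynomial is an irreducible quartic over Q and its discriminant is -3673320192, which is not a perfect square, so the Galois group is not contained in A_4. The resolvent cubic y^3 - 6*y^2 + 984*y - 1952 has exactly one rational root, so the Galois group is C_4 or D_4. The quartic remains irreducible over Q(sqrt(disc)), so the group is D_4.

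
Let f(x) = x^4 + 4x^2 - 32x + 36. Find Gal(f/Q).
4T3: D_4

The polynomial is an irreducible quartic over Q and its discriminant is 2097152, which is not a perfect square, so the Galois group is not contained in A_4. The resolvent cubic y^3 - 4*y^2 - 144*y - 448 has exactly one rational root, so the Galois group is C_4 or D_4. The quartic remains irreducible over Q(sqrt(disc)), so the group is D_4.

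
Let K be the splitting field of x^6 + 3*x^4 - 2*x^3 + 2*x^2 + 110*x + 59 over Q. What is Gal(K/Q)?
The polynomial f is an irreducible sextic over Q, so G = Gal(f/Q) is one of the 16 transitive subgroups 6T1, ..., 6T16 of S_6. The discriminant of f is 5068090137870400 = 71190520^2, a perfect square, so G is contained in A_6. The transitive groups of degree 6 contained in A_6 are: A_4 (6T4, order 12), S_4 (6T7, order 24), (C_3 x C_3) : C_4 (6T10, order 36), PSL(2,5) (6T12, order 60), A_6 (6T15, order 360). By Dedekind's theorem, for a prime p not dividing disc(f) the degrees of the irreducible factors of f mod p form the cycle type of an element of G. Factoring f modulo the 79 such primes p <= 433 (skipping 2, 5, 23, 223, 347, which divide the discriminant), each new pattern first appears at: mod 3: f = (x^3 + x^2 + 2)(x^3 + 2x^2 + x + 1), pattern 3+3; mod 7: f = (x^2 + 3x + 1)(x^4 + 4x^3 + 4x^2 + 3x + 3), pattern 4+2; mod 19: f = (x + 5)(x + 7)(x^2 + 11x + 14)(x^2 + 15x + 9), pattern 2+2+1+1. No other pattern occurs in this range, so the set of observed cycle types is {3+3, 4+2, 2+2+1+1}. The candidates containing elements of all these cycle types are S_4 (6T7) of order 24, (C_3 x C_3) : C_4 (6T10) of order 36, A_6 (6T15) of order 360; the others are excluded. The observed types are precisely the cycle types that occur in S_4 (6T7) (apart from the identity). Each of the other remaining candidates has further cycle types, and by the Chebotarev density theorem the matching factorization patterns would occur for a proportion of primes equal to their share of the group: (C_3 x C_3) : C_4 (6T10) additionally contains elements of type 3+1+1+1 (4 of its 36 elements, about 11% of primes); A_6 (6T15) additionally contains elements of type 5+1, 3+1+1+1 (184 of its 360 elements, about 51% of primes). None of the 79 primes tested shows any such pattern (for each of these groups the chance of that is below 10^-4), which rules them out. Hence G = S_4 (6T7), of order 24.

S_4 (also written S4+)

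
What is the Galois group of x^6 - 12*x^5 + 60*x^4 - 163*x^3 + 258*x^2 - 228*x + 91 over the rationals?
The polynomial f is an irreducible sextic over Q, so G = Gal(f/Q) is one of the 16 transitive subgroups 6T1, ..., 6T16 of S_6. The discriminant of f is -177147, which is not a perfect square, so G is not contained in A_6. The transitive groups of degree 6 not contained in A_6 are: C_6 (6T1, order 6), S_3 (6T2, order 6), D_6 (6T3, order 12), C_3 x S_3 (6T5, order 18), A_4 x C_2 (6T6, order 24), S_4 (6T8, order 24), S_3 x S_3 (6T9, order 36), S_4 x C_2 (6T11, order 48), (S_3 x S_3) : C_2 (6T13, order 72), PGL(2,5) (6T14, order 120), S_6 (6T16, order 720). By Dedekind's theorem, for a prime p not dividing disc(f) the degrees of the irreducible factors of f mod p form the cycle type of an element of G. Factoring f modulo the 33 such primes p <= 139 (skipping 3, which divides the discriminant), each new pattern first appears at: mod 2: f = (x^6 + x^3 + 1), pattern 6; mod 7: f = (x)(x + 2)(x + 6)(x^3 + x^2 + 5x + 2), pattern 3+1+1+1; mod 17: f = (x^2 + 3)(x^2 + 8x + 4)(x^2 + 14x + 9), pattern 2+2+2; mod 19: f = (x^3 + 13x^2 + 12x + 2)(x^3 + 13x^2 + 12x + 17), pattern 3+3; mod 73: f = (x + 11)(x + 19)(x + 20)(x + 27)(x + 28)(x + 29), pattern 1+1+1+1+1+1. No other pattern occurs in this range, so the set of observed cycle types is {6, 3+1+1+1, 2+2+2, 3+3, 1+1+1+1+1+1}. The candidates containing elements of all these cycle types are C_3 x S_3 (6T5) of order 18, S_3 x S_3 (6T9) of order 36, (S_3 x S_3) : C_2 (6T13) of order 72, S_6 (6T16) of order 720; the others are excluded. The observed types are precisely the cycle types that occur in C_3 x S_3 (6T5). Each of the other remaining candidates has further cycle types, and by the Chebotarev density theorem the matching factorization patterns would occur for a proportion of primes equal to their share of the group: S_3 x S_3 (6T9) additionally contains elements of type 2+2+1+1 (9 of its 36 elements, about 25% of primes); (S_3 x S_3) : C_2 (6T13) additionally contains elements of type 4+2, 3+2+1, 2+2+1+1, 2+1+1+1+1 (45 of its 72 elements, about 62% of primes); S_6 (6T16) additionally contains elements of type 5+1, 4+2, 4+1+1, 3+2+1, 2+2+1+1, 2+1+1+1+1 (504 of its 720 elements, about 70% of primes). None of the 33 primes tested shows any such pattern (for each of these groups the chance of that is below 10^-4), which rules them out. Hence G = C_3 x S_3 (6T5), of order 18.

C_3 x S_3, the group 6T5 of order 18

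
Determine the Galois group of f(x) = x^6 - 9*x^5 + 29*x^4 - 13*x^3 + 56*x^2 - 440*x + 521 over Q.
The polynomial f is an irreducible sextic over Q, so G = Gal(f/Q) is one of the 16 transitive subgroups 6T1, ..., 6T16 of S_6. The discriminant of f is 598116723780625 = 24456425^2, a perfect square, so G is contained in A_6. The transitive groups of degree 6 contained in A_6 are: A_4 (6T4, order 12), S_4 (6T7, order 24), (C_3 x C_3) : C_4 (6T10, order 36), PSL(2,5) (6T12, order 60), A_6 (6T15, order 360). By Dedekind's theorem, for a prime p not dividing disc(f) the degrees of the irreducible factors of f mod p form the cycle type of an element of G. Factoring f modulo the 21 such primes p <= 101 (skipping 5, 7, 29, 61, 79, which divide the discriminant), each new pattern first appears at: mod 2: f = (x^2 + x + 1)(x^4 + x + 1), pattern 4+2; mod 11: f = (x^3 + 6x + 3)(x^3 + 2x^2 + x + 5), pattern 3+3; mod 19: f = (x + 3)(x + 5)(x^2 + 6x + 14)(x^2 + 15x + 8), pattern 2+2+1+1; mod 101: f = (x + 4)(x + 28)(x + 76)(x^3 + 85x^2 + 21x + 15), pattern 3+1+1+1. No other pattern occurs in this range, so the set of observed cycle types is {4+2, 3+3, 2+2+1+1, 3+1+1+1}. The candidates containing elements of all these cycle types are (C_3 x C_3) : C_4 (6T10) of order 36, A_6 (6T15) of order 360; the others are excluded. The observed types are precisely the cycle types that occur in (C_3 x C_3) : C_4 (6T10) (apart from the identity). Each of the other remaining candidates has further cycle types, and by the Chebotarev density theorem the matching factorization patterns would occur for a proportion of primes equal to their share of the group: A_6 (6T15) additionally contains elements of type 5+1 (144 of its 360 elements, about 40% of primes). None of the 21 primes tested shows any such pattern (for each of these groups the chance of that is below 10^-4), which rules them out. Hence G = (C_3 x C_3) : C_4 (6T10), of order 36.

(C_3 x C_3) : C_4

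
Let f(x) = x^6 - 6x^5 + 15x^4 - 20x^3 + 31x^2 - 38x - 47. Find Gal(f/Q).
S_4 (order 24)

The polynomial f is an irreducible sextic over Q, so G = Gal(f/Q) is one of the 16 transitive subgroups 6T1, ..., 6T16 of S_6. The discriminant of f is 66039417143296 = 8126464^2, a perfect square, so G is contained in A_6. The transitive groups of degree 6 contained in A_6 are: A_4 (6T4, order 12), S_4 (6T7, order 24), (C_3 x C_3) : C_4 (6T10, order 36), PSL(2,5) (6T12, order 60), A_6 (6T15, order 360). By Dedekind's theorem, for a prime p not dividing disc(f) the degrees of the irreducible factors of f mod p form the cycle type of an element of G. Factoring f modulo the 79 such primes p <= 419 (skipping 2, 31, which divide the discriminant), each new pattern first appears at: mod 3: f = (x^2 + x + 2)(x^4 + 2x^3 + 2x^2 + x + 2), pattern 4+2; mod 5: f = (x^3 + 4x + 3)(x^3 + 4x^2 + x + 1), pattern 3+3; mod 11: f = (x + 4)(x + 5)(x^2 + x + 4)(x^2 + 6x + 10), pattern 2+2+1+1; mod 67: f = (x + 3)(x + 5)(x + 21)(x + 44)(x + 60)(x + 62), pattern 1+1+1+1+1+1. No other pattern occurs in this range, so the set of observed cycle types is {4+2, 3+3, 2+2+1+1, 1+1+1+1+1+1}. The candidates containing elements of all these cycle types are S_4 (6T7) of order 24, (C_3 x C_3) : C_4 (6T10) of order 36, A_6 (6T15) of order 360; the others are excluded. The observed types are precisely the cycle types that occur in S_4 (6T7). Each of the other remaining candidates has further cycle types, and by the Chebotarev density theorem the matching factorization patterns would occur for a proportion of primes equal to their share of the group: (C_3 x C_3) : C_4 (6T10) additionally contains elements of type 3+1+1+1 (4 of its 36 elements, about 11% of primes); A_6 (6T15) additionally contains elements of type 5+1, 3+1+1+1 (184 of its 360 elements, about 51% of primes). None of the 79 primes tested shows any such pattern (for each of these groups the chance of that is below 10^-4), which rules them out. Hence G = S_4 (6T7), of order 24.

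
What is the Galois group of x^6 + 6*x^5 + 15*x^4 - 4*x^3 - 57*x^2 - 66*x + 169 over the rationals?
C_3 x S_3 (order 18)

The polynomial f is an irreducible sextic over Q, so G = Gal(f/Q) is one of the 16 transitive subgroups 6T1, ..., 6T16 of S_6. The discriminant of f is -190210142896128, which is not a perfect square, so G is not contained in A_6. The transitive groups of degree 6 not contained in A_6 are: C_6 (6T1, order 6), S_3 (6T2, order 6), D_6 (6T3, order 12), C_3 x S_3 (6T5, order 18), A_4 x C_2 (6T6, order 24), S_4 (6T8, order 24), S_3 x S_3 (6T9, order 36), S_4 x C_2 (6T11, order 48), (S_3 x S_3) : C_2 (6T13, order 72), PGL(2,5) (6T14, order 120), S_6 (6T16, order 720). By Dedekind's theorem, for a prime p not dividing disc(f) the degrees of the irreducible factors of f mod p form the cycle type of an element of G. Factoring f modulo the 33 such primes p <= 149 (skipping 2, 3, which divide the discriminant), each new pattern first appears at: mod 5: f = (x^6 + x^5 + x^3 + 3x^2 + 4x + 4), pattern 6; mod 7: f = (x + 2)(x + 3)(x + 5)(x^3 + 3x^2 + 3x + 4), pattern 3+1+1+1; mod 17: f = (x^2 + 4x + 14)(x^2 + 9x + 2)(x^2 + 10x + 3), pattern 2+2+2; mod 19: f = (x^3 + 3x^2 + 3x + 5)(x^3 + 3x^2 + 3x + 11), pattern 3+3; mod 73: f = (x + 27)(x + 43)(x + 45)(x + 59)(x + 61)(x + 63), pattern 1+1+1+1+1+1. No other pattern occurs in this range, so the set of observed cycle types is {6, 3+1+1+1, 2+2+2, 3+3, 1+1+1+1+1+1}. The candidates containing elements of all these cycle types are C_3 x S_3 (6T5) of order 18, S_3 x S_3 (6T9) of order 36, (S_3 x S_3) : C_2 (6T13) of order 72, S_6 (6T16) of order 720; the others are excluded. The observed types are precisely the cycle types that occur in C_3 x S_3 (6T5). Each of the other remaining candidates has further cycle types, and by the Chebotarev density theorem the matching factorization patterns would occur for a proportion of primes equal to their share of the group: S_3 x S_3 (6T9) additionally contains elements of type 2+2+1+1 (9 of its 36 elements, about 25% of primes); (S_3 x S_3) : C_2 (6T13) additionally contains elements of type 4+2, 3+2+1, 2+2+1+1, 2+1+1+1+1 (45 of its 72 elements, about 62% of primes); S_6 (6T16) additionally contains elements of type 5+1, 4+2, 4+1+1, 3+2+1, 2+2+1+1, 2+1+1+1+1 (504 of its 720 elements, about 70% of primes). None of the 33 primes tested shows any such pattern (for each of these groups the chance of that is below 10^-4), which rules them out. Hence G = C_3 x S_3 (6T5), of order 18.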